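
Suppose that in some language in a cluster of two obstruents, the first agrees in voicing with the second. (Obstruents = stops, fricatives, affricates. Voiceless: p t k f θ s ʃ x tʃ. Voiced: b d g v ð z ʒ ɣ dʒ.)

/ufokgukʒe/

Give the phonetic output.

/k/ before /g/ (voiced) → [g]
/k/ before /ʒ/ (voiced) → [g]

[ufoggugʒe]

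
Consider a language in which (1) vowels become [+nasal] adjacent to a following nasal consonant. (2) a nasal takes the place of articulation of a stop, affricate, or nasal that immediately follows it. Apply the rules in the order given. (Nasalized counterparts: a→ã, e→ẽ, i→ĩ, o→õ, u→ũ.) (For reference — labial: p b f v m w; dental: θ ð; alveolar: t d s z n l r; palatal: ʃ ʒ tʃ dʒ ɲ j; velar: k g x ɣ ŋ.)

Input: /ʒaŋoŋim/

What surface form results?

[ʒãŋõŋĩm]

Rule 1: /a/ before nasal /ŋ/ → [ã]
Rule 1: /o/ before nasal /ŋ/ → [õ]
Rule 1: /i/ before nasal /m/ → [ĩ]
After rule 1: ʒãŋõŋĩm
Rule 2: no segment meets the rule's conditions; no change.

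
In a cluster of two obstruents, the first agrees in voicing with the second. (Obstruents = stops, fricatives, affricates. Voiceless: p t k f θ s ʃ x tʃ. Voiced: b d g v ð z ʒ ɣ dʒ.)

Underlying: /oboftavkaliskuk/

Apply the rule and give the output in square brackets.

[oboftafkaliskuk]

/v/ before /k/ (voiceless) → [f]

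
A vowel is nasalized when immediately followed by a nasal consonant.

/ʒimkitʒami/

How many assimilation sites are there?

2

/i/ before nasal /m/ → [ĩ]
/a/ before nasal /m/ → [ã]
2 segments change.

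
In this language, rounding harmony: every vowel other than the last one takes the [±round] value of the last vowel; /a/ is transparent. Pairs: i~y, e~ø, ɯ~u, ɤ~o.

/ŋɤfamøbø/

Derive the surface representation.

/ɤ/ harmonizes with /ø/ ([+round]) → [o]

[ŋofamøbø]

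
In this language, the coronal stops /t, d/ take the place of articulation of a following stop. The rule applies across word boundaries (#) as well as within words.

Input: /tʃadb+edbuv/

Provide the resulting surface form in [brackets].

/d/ before /b/ (labial) → [b]
/d/ before /b/ (labial) → [b]

[tʃabb+ebbuv]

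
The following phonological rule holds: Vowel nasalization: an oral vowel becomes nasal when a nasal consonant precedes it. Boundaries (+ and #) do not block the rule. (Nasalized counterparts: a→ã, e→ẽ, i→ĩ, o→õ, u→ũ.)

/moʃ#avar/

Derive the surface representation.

[mõʃ#avar]

/o/ after nasal /m/ → [õ]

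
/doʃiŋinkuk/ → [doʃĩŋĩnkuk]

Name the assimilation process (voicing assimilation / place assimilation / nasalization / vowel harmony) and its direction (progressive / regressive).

nasalization, regressive

/i/→[ĩ] /i/→[ĩ].
Each target copies a feature from the following segment, so the direction is regressive.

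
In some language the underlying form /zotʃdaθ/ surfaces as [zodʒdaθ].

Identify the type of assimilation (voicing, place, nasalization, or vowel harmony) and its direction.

voicing assimilation, regressive

/tʃ/→[dʒ].
Each target copies a feature from the following segment, so the direction is regressive.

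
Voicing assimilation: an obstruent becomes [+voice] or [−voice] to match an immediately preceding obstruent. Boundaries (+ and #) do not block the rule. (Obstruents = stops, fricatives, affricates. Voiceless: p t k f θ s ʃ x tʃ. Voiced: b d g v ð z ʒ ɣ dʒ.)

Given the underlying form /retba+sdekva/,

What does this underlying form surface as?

/b/ after /t/ (voiceless) → [p]
/d/ after /s/ (voiceless) → [t]
/v/ after /k/ (voiceless) → [f]

[retpa+stekfa]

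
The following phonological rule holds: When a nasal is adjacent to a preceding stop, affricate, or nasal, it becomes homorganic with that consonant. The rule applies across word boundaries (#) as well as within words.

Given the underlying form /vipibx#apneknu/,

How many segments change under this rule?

/n/ after /p/ (labial) → [m]
/n/ after /k/ (velar) → [ŋ]
2 segments change.

2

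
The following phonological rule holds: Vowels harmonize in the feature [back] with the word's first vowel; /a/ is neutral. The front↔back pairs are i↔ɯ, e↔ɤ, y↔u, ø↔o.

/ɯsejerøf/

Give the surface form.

[ɯsɤjɤrof]

/e/ harmonizes with /ɯ/ ([+back]) → [ɤ]
/e/ harmonizes with /ɯ/ ([+back]) → [ɤ]
/ø/ harmonizes with /ɯ/ ([+back]) → [o]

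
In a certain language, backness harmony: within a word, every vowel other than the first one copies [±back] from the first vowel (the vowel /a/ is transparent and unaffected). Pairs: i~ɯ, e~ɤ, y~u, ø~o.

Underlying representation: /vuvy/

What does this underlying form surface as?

[vuvu]

/y/ harmonizes with /u/ ([+back]) → [u]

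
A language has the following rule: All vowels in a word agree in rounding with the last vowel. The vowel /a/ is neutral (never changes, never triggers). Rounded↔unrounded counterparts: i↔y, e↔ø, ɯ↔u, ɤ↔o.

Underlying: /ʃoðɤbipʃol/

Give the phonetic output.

/ɤ/ harmonizes with /o/ ([+round]) → [o]
/i/ harmonizes with /o/ ([+round]) → [y]

[ʃoðobypʃol]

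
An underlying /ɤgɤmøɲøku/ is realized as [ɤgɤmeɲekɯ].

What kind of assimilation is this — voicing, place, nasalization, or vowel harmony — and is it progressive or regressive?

/ø/→[e] /ø/→[e] /u/→[ɯ].
Vowels agree with the first vowel, so the harmony is progressive.

vowel harmony, progressive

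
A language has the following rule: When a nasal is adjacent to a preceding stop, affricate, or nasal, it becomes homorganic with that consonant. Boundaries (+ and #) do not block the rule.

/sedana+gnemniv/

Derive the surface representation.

/n/ after /g/ (velar) → [ŋ]
/n/ after /m/ (labial) → [m]

[sedana+gŋemmiv]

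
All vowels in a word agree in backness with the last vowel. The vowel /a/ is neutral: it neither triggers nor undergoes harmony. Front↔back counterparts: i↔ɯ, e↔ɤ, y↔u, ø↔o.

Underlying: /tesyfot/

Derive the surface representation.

[tɤsufot]

/e/ harmonizes with /o/ ([+back]) → [ɤ]
/y/ harmonizes with /o/ ([+back]) → [u]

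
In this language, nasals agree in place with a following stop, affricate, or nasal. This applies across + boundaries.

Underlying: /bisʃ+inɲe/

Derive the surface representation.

/n/ before /ɲ/ (palatal) → [ɲ]

[bisʃ+iɲɲe]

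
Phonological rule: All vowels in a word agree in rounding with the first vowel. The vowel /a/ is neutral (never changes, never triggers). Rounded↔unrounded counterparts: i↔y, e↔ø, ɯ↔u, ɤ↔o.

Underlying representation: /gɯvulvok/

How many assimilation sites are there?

2

/u/ harmonizes with /ɯ/ ([-round]) → [ɯ]
/o/ harmonizes with /ɯ/ ([-round]) → [ɤ]
2 segments change.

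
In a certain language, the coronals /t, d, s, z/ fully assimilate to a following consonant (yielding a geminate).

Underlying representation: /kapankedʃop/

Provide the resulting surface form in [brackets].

/d/ before /ʃ/ → [ʃ] (total assimilation)

[kapankeʃʃop]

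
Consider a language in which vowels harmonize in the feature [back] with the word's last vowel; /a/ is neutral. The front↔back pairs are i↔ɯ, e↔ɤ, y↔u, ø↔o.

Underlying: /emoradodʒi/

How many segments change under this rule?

2

/o/ harmonizes with /i/ ([-back]) → [ø]
/o/ harmonizes with /i/ ([-back]) → [ø]
2 segments change.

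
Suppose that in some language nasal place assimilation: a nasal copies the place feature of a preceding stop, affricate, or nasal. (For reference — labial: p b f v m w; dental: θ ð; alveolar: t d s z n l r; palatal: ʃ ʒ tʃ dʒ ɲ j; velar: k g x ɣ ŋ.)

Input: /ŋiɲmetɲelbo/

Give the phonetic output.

/m/ after /ɲ/ (palatal) → [ɲ]
/ɲ/ after /t/ (alveolar) → [n]

[ŋiɲɲetnelbo]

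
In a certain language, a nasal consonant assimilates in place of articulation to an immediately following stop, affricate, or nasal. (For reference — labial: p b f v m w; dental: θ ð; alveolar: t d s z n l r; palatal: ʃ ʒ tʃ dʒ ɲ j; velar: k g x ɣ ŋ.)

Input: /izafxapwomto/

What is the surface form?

/m/ before /t/ (alveolar) → [n]

[izafxapwonto]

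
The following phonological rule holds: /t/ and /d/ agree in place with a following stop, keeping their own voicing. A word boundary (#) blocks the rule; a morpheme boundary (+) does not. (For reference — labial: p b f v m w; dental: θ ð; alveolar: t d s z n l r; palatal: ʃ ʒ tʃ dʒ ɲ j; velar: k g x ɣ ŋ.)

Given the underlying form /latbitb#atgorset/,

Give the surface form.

/t/ before /b/ (labial) → [p]
/t/ before /b/ (labial) → [p]
/t/ before /g/ (velar) → [k]

[lapbipb#akgorset]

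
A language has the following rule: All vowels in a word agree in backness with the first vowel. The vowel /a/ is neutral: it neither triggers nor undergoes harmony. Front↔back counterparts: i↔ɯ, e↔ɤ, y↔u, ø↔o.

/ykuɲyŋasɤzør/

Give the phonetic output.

[ykyɲyŋasezør]

/u/ harmonizes with /y/ ([-back]) → [y]
/ɤ/ harmonizes with /y/ ([-back]) → [e]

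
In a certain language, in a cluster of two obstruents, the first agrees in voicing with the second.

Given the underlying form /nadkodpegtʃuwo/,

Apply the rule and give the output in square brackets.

/d/ before /k/ (voiceless) → [t]
/d/ before /p/ (voiceless) → [t]
/g/ before /tʃ/ (voiceless) → [k]

[natkotpektʃuwo]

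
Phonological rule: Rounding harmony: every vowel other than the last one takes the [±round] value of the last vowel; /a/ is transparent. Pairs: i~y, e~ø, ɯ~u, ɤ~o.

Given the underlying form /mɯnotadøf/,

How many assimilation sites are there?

1

/ɯ/ harmonizes with /ø/ ([+round]) → [u]
1 segment changes.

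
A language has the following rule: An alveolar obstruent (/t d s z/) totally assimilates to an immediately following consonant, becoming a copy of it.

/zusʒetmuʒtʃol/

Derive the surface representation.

[zuʒʒemmuʒtʃol]

/s/ before /ʒ/ → [ʒ] (total assimilation)
/t/ before /m/ → [m] (total assimilation)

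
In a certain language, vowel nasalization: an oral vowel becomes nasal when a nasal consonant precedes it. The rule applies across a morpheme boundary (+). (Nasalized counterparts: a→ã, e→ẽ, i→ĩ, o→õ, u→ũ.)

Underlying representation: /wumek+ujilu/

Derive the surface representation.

[wumẽk+ujilu]

/e/ after nasal /m/ → [ẽ]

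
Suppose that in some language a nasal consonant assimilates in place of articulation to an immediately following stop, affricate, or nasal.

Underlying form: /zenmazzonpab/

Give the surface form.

[zemmazzompab]

/n/ before /m/ (labial) → [m]
/n/ before /p/ (labial) → [m]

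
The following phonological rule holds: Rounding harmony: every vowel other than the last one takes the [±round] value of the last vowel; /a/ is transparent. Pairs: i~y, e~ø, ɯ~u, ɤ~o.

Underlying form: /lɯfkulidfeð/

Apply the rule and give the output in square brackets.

/u/ harmonizes with /e/ ([-round]) → [ɯ]

[lɯfkɯlidfeð]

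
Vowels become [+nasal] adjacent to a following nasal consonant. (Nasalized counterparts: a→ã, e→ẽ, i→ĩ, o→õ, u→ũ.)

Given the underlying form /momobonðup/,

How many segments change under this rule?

/o/ before nasal /m/ → [õ]
/o/ before nasal /n/ → [õ]
2 segments change.

2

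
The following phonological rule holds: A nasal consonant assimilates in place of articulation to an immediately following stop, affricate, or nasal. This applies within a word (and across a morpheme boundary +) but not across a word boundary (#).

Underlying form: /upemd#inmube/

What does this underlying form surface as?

/m/ before /d/ (alveolar) → [n]
/n/ before /m/ (labial) → [m]

[upend#immube]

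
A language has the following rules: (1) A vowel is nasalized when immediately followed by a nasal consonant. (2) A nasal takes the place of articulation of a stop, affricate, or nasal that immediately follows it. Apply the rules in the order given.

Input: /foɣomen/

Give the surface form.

Rule 1: /o/ before nasal /m/ → [õ]
Rule 1: /e/ before nasal /n/ → [ẽ]
After rule 1: foɣõmẽn
Rule 2: no segment meets the rule's conditions; no change.

[foɣõmẽn]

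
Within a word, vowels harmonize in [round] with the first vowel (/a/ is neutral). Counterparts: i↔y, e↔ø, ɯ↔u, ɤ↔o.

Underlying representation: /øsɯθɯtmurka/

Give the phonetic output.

[øsuθutmurka]

/ɯ/ harmonizes with /ø/ ([+round]) → [u]
/ɯ/ harmonizes with /ø/ ([+round]) → [u]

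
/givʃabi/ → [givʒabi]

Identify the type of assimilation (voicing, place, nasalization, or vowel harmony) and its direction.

voicing assimilation, progressive

/ʃ/→[ʒ].
Each target copies a feature from the preceding segment, so the direction is progressive.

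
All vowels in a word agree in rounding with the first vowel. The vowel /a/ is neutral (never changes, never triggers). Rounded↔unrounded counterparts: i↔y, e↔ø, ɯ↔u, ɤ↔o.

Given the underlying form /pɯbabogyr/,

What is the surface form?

[pɯbabɤgir]

/o/ harmonizes with /ɯ/ ([-round]) → [ɤ]
/y/ harmonizes with /ɯ/ ([-round]) → [i]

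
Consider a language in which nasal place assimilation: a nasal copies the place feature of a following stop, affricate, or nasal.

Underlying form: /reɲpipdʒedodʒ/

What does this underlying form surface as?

[rempipdʒedodʒ]

/ɲ/ before /p/ (labial) → [m]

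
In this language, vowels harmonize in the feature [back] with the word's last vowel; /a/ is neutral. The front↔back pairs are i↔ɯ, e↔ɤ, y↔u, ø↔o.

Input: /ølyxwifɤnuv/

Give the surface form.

[oluxwɯfɤnuv]

/ø/ harmonizes with /u/ ([+back]) → [o]
/y/ harmonizes with /u/ ([+back]) → [u]
/i/ harmonizes with /u/ ([+back]) → [ɯ]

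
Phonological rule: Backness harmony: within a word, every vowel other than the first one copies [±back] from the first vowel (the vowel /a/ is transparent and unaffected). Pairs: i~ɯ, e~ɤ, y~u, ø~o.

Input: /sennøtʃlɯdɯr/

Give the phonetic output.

[sennøtʃlidir]

/ɯ/ harmonizes with /e/ ([-back]) → [i]
/ɯ/ harmonizes with /e/ ([-back]) → [i]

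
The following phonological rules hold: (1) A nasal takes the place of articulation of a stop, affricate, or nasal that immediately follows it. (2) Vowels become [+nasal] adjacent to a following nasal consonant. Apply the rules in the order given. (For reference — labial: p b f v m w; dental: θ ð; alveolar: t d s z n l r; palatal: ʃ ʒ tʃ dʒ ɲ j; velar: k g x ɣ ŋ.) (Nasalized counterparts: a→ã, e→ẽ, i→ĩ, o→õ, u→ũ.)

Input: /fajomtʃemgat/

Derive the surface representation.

[fajõɲtʃẽŋgat]

Rule 1: /m/ before /tʃ/ (palatal) → [ɲ]
Rule 1: /m/ before /g/ (velar) → [ŋ]
After rule 1: fajoɲtʃeŋgat
Rule 2: /o/ before nasal /ɲ/ → [õ]
Rule 2: /e/ before nasal /ŋ/ → [ẽ]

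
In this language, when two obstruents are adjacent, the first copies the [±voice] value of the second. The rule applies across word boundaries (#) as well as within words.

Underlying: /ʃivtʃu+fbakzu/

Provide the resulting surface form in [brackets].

[ʃiftʃu+vbagzu]

/v/ before /tʃ/ (voiceless) → [f]
/f/ before /b/ (voiced) → [v]
/k/ before /z/ (voiced) → [g]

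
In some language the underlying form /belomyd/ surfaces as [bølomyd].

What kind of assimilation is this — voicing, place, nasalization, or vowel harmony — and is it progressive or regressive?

/e/→[ø].
Vowels agree with the last vowel, so the harmony is regressive.

vowel harmony, regressive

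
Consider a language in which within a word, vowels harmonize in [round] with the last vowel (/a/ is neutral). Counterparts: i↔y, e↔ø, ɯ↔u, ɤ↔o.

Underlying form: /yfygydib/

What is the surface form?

/y/ harmonizes with /i/ ([-round]) → [i]
/y/ harmonizes with /i/ ([-round]) → [i]
/y/ harmonizes with /i/ ([-round]) → [i]

[ifigidib]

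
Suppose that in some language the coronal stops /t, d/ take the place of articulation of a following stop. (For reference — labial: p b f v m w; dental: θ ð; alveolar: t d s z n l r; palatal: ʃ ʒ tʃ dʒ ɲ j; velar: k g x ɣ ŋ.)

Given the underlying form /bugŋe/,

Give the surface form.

[bugŋe]

no segment meets the rule's conditions; no change.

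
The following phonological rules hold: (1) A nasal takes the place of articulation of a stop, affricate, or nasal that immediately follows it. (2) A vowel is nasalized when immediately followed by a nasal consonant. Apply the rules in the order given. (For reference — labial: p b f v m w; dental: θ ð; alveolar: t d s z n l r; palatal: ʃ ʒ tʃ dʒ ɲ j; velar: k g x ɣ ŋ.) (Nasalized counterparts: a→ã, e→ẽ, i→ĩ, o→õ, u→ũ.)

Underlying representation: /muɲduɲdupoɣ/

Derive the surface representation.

[mũndũndupoɣ]

Rule 1: /ɲ/ before /d/ (alveolar) → [n]
Rule 1: /ɲ/ before /d/ (alveolar) → [n]
After rule 1: mundundupoɣ
Rule 2: /u/ before nasal /n/ → [ũ]
Rule 2: /u/ before nasal /n/ → [ũ]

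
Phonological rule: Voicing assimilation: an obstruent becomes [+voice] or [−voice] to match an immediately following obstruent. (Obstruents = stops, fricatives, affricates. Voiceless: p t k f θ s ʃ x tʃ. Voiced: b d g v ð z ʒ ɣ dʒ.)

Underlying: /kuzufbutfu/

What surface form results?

[kuzuvbutfu]

/f/ before /b/ (voiced) → [v]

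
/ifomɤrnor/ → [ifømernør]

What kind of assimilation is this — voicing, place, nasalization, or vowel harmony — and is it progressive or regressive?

vowel harmony, progressive

/o/→[ø] /ɤ/→[e] /o/→[ø].
Vowels agree with the first vowel, so the harmony is progressive.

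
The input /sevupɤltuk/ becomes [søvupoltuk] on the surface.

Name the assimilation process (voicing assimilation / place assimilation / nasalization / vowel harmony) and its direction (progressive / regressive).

vowel harmony, regressive

/e/→[ø] /ɤ/→[o].
Vowels agree with the last vowel, so the harmony is regressive.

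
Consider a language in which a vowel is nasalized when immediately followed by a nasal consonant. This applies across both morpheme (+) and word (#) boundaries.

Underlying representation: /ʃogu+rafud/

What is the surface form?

[ʃogu+rafud]

no segment meets the rule's conditions; no change.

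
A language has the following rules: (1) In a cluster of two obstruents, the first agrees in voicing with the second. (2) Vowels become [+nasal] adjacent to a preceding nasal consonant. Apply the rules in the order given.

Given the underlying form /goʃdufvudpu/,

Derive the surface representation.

Rule 1: /ʃ/ before /d/ (voiced) → [ʒ]
Rule 1: /f/ before /v/ (voiced) → [v]
Rule 1: /d/ before /p/ (voiceless) → [t]
After rule 1: goʒduvvutpu
Rule 2: no segment meets the rule's conditions; no change.

[goʒduvvutpu]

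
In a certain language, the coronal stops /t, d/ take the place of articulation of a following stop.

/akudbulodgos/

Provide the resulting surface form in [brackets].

/d/ before /b/ (labial) → [b]
/d/ before /g/ (velar) → [g]

[akubbuloggos]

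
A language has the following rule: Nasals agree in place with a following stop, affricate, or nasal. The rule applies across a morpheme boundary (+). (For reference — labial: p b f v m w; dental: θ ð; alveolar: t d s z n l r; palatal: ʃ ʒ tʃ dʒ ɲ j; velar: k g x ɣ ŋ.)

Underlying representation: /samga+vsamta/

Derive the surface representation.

[saŋga+vsanta]

/m/ before /g/ (velar) → [ŋ]
/m/ before /t/ (alveolar) → [n]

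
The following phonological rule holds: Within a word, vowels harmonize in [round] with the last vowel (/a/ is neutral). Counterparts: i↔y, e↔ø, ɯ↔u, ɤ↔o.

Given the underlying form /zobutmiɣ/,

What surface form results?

/o/ harmonizes with /i/ ([-round]) → [ɤ]
/u/ harmonizes with /i/ ([-round]) → [ɯ]

[zɤbɯtmiɣ]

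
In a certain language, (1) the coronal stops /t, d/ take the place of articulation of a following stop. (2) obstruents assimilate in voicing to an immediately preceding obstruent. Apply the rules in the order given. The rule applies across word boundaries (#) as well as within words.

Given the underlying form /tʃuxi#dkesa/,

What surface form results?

Rule 1: /d/ before /k/ (velar) → [g]
After rule 1: tʃuxi#gkesa
Rule 2: /k/ after /g/ (voiced) → [g]

[tʃuxi#ggesa]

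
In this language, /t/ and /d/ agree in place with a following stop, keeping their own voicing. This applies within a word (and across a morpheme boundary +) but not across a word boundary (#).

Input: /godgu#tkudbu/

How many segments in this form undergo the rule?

/d/ before /g/ (velar) → [g]
/t/ before /k/ (velar) → [k]
/d/ before /b/ (labial) → [b]
3 segments change.

3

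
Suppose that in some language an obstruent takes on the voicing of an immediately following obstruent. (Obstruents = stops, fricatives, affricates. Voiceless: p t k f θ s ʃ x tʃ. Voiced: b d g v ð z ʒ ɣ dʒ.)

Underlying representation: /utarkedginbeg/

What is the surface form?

[utarkedginbeg]

no segment meets the rule's conditions; no change.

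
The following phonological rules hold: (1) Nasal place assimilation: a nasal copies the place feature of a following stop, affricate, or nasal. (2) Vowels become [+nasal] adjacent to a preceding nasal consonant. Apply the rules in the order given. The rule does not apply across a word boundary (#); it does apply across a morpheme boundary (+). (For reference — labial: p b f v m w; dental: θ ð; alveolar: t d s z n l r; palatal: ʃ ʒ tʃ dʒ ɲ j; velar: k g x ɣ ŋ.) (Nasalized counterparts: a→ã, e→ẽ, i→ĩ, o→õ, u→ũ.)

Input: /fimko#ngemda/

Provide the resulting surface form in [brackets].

[fiŋko#ŋgenda]

Rule 1: /m/ before /k/ (velar) → [ŋ]
Rule 1: /n/ before /g/ (velar) → [ŋ]
Rule 1: /m/ before /d/ (alveolar) → [n]
After rule 1: fiŋko#ŋgenda
Rule 2: no segment meets the rule's conditions; no change.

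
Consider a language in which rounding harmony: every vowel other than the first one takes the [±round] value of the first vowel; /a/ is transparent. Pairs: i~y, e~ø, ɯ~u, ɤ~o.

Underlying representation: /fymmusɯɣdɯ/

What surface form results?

/ɯ/ harmonizes with /y/ ([+round]) → [u]
/ɯ/ harmonizes with /y/ ([+round]) → [u]

[fymmusuɣdu]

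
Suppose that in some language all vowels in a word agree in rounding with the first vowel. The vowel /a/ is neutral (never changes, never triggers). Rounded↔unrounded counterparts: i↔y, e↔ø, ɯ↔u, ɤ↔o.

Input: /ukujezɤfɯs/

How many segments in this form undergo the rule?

3

/e/ harmonizes with /u/ ([+round]) → [ø]
/ɤ/ harmonizes with /u/ ([+round]) → [o]
/ɯ/ harmonizes with /u/ ([+round]) → [u]
3 segments change.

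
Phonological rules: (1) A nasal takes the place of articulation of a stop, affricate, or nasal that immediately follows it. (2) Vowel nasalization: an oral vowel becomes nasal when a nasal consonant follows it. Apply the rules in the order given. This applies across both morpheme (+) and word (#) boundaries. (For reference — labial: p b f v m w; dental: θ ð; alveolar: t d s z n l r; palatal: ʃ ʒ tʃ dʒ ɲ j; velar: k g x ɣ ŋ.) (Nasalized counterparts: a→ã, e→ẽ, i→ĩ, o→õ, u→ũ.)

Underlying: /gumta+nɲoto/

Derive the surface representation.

Rule 1: /m/ before /t/ (alveolar) → [n]
Rule 1: /n/ before /ɲ/ (palatal) → [ɲ]
After rule 1: gunta+ɲɲoto
Rule 2: /u/ before nasal /n/ → [ũ]
Rule 2: /a/ before nasal /ɲ/ → [ã]

[gũntã+ɲɲoto]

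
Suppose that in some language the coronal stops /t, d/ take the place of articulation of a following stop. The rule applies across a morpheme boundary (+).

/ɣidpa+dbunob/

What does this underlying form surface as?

/d/ before /p/ (labial) → [b]
/d/ before /b/ (labial) → [b]

[ɣibpa+bbunob]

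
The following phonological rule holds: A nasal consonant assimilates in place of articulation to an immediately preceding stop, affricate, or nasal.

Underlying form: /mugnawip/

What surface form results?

/n/ after /g/ (velar) → [ŋ]

[mugŋawip]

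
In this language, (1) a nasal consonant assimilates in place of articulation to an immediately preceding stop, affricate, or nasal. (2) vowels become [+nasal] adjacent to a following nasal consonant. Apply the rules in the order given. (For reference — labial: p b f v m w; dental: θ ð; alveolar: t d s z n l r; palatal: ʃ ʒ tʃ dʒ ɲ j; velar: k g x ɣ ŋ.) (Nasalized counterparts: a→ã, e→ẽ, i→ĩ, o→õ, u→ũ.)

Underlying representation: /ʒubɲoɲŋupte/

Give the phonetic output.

Rule 1: /ɲ/ after /b/ (labial) → [m]
Rule 1: /ŋ/ after /ɲ/ (palatal) → [ɲ]
After rule 1: ʒubmoɲɲupte
Rule 2: /o/ before nasal /ɲ/ → [õ]

[ʒubmõɲɲupte]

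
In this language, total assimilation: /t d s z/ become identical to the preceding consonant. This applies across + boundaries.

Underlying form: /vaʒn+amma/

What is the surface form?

no segment meets the rule's conditions; no change.

[vaʒn+amma]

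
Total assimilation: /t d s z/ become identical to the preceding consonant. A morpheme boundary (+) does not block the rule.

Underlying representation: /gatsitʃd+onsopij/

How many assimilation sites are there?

/s/ after /t/ → [t] (total assimilation)
/d/ after /tʃ/ → [tʃ] (total assimilation)
/s/ after /n/ → [n] (total assimilation)
3 segments change.

3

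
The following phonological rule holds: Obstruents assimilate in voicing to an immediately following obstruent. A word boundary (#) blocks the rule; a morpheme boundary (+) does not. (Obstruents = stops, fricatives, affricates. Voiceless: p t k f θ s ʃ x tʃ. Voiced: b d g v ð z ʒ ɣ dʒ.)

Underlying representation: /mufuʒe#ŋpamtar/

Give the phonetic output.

no segment meets the rule's conditions; no change.

[mufuʒe#ŋpamtar]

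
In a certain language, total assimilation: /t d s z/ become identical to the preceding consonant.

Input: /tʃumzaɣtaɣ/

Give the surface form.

/z/ after /m/ → [m] (total assimilation)
/t/ after /ɣ/ → [ɣ] (total assimilation)

[tʃummaɣɣaɣ]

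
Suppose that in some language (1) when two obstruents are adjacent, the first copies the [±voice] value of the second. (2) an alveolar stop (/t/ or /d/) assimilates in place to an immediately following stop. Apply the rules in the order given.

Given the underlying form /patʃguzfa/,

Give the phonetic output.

[padʒgusfa]

Rule 1: /tʃ/ before /g/ (voiced) → [dʒ]
Rule 1: /z/ before /f/ (voiceless) → [s]
After rule 1: padʒgusfa
Rule 2: no segment meets the rule's conditions; no change.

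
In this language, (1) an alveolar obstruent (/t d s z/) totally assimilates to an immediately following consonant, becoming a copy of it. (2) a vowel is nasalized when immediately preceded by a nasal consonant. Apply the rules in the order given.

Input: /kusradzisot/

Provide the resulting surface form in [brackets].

[kurrazzisot]

Rule 1: /s/ before /r/ → [r] (total assimilation)
Rule 1: /d/ before /z/ → [z] (total assimilation)
After rule 1: kurrazzisot
Rule 2: no segment meets the rule's conditions; no change.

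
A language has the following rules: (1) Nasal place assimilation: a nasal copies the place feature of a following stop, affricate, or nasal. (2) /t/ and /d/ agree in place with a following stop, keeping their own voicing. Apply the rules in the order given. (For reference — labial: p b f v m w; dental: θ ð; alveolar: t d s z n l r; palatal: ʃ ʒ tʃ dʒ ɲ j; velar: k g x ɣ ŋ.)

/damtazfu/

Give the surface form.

[dantazfu]

Rule 1: /m/ before /t/ (alveolar) → [n]
After rule 1: dantazfu
Rule 2: no segment meets the rule's conditions; no change.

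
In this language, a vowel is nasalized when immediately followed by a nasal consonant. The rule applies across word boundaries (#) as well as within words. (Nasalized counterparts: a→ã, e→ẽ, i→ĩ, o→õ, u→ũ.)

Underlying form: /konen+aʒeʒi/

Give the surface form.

[kõnẽn+aʒeʒi]

/o/ before nasal /n/ → [õ]
/e/ before nasal /n/ → [ẽ]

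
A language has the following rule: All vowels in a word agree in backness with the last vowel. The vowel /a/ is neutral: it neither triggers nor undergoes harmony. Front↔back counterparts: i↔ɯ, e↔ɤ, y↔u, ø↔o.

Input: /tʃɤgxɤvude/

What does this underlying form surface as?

[tʃegxevyde]

/ɤ/ harmonizes with /e/ ([-back]) → [e]
/ɤ/ harmonizes with /e/ ([-back]) → [e]
/u/ harmonizes with /e/ ([-back]) → [y]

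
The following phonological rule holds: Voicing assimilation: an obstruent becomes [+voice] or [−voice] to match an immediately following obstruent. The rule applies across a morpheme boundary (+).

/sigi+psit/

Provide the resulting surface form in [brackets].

[sigi+psit]

no segment meets the rule's conditions; no change.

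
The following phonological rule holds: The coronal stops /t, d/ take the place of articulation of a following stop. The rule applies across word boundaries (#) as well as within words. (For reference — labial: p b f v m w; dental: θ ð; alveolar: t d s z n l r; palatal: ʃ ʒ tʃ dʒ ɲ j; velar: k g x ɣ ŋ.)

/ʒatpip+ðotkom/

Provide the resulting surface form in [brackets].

[ʒappip+ðokkom]

/t/ before /p/ (labial) → [p]
/t/ before /k/ (velar) → [k]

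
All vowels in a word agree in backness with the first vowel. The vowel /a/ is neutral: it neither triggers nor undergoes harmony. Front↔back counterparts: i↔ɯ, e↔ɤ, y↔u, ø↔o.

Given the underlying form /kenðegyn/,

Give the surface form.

[kenðegyn]

no segment meets the rule's conditions; no change.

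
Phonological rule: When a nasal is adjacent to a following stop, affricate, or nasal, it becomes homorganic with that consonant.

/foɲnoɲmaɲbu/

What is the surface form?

[fonnommambu]

/ɲ/ before /n/ (alveolar) → [n]
/ɲ/ before /m/ (labial) → [m]
/ɲ/ before /b/ (labial) → [m]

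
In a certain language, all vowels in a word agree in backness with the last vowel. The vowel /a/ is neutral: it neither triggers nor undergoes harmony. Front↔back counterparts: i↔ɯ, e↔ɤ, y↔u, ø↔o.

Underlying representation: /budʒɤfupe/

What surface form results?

[bydʒefype]

/u/ harmonizes with /e/ ([-back]) → [y]
/ɤ/ harmonizes with /e/ ([-back]) → [e]
/u/ harmonizes with /e/ ([-back]) → [y]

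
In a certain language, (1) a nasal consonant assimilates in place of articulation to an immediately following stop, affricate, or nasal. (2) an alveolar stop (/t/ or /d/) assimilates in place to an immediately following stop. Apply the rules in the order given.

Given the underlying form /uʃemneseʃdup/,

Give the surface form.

[uʃenneseʃdup]

Rule 1: /m/ before /n/ (alveolar) → [n]
After rule 1: uʃenneseʃdup
Rule 2: no segment meets the rule's conditions; no change.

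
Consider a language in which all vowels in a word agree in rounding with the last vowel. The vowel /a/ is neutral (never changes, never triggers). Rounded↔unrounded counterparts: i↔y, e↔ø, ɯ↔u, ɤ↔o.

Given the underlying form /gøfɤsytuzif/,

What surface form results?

/ø/ harmonizes with /i/ ([-round]) → [e]
/y/ harmonizes with /i/ ([-round]) → [i]
/u/ harmonizes with /i/ ([-round]) → [ɯ]

[gefɤsitɯzif]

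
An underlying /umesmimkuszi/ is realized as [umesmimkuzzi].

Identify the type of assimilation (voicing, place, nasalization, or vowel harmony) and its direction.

voicing assimilation, regressive

/s/→[z].
Each target copies a feature from the following segment, so the direction is regressive.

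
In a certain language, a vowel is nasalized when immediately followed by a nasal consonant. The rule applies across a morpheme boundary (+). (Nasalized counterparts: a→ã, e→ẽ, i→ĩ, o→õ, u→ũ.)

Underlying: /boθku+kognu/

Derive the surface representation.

no segment meets the rule's conditions; no change.

[boθku+kognu]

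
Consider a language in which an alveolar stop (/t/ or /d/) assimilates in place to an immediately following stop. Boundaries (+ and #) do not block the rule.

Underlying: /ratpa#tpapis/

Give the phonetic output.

/t/ before /p/ (labial) → [p]
/t/ before /p/ (labial) → [p]

[rappa#ppapis]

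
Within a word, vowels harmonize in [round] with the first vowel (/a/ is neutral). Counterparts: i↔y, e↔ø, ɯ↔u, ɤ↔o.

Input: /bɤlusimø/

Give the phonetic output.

/u/ harmonizes with /ɤ/ ([-round]) → [ɯ]
/ø/ harmonizes with /ɤ/ ([-round]) → [e]

[bɤlɯsime]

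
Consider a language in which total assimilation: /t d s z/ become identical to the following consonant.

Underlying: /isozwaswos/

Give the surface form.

/z/ before /w/ → [w] (total assimilation)
/s/ before /w/ → [w] (total assimilation)

[isowwawwos]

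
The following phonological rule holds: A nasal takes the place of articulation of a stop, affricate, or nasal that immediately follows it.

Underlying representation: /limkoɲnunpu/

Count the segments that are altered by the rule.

/m/ before /k/ (velar) → [ŋ]
/ɲ/ before /n/ (alveolar) → [n]
/n/ before /p/ (labial) → [m]
3 segments change.

3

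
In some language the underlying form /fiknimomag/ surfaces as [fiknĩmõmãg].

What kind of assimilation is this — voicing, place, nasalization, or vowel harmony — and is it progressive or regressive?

nasalization, progressive

/i/→[ĩ] /o/→[õ] /a/→[ã].
Each target copies a feature from the preceding segment, so the direction is progressive.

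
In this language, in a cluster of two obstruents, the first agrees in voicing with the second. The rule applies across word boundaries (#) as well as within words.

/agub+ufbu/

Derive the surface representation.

[agub+uvbu]

/f/ before /b/ (voiced) → [v]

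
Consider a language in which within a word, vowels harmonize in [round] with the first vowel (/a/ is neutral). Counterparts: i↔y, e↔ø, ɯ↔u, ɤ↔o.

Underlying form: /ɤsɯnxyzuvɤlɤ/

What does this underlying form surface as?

[ɤsɯnxizɯvɤlɤ]

/y/ harmonizes with /ɤ/ ([-round]) → [i]
/u/ harmonizes with /ɤ/ ([-round]) → [ɯ]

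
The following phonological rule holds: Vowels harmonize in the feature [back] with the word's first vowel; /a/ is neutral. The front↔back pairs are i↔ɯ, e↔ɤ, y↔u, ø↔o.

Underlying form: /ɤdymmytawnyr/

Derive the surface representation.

/y/ harmonizes with /ɤ/ ([+back]) → [u]
/y/ harmonizes with /ɤ/ ([+back]) → [u]
/y/ harmonizes with /ɤ/ ([+back]) → [u]

[ɤdummutawnur]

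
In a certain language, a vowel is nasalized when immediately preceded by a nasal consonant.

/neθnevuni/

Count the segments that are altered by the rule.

/e/ after nasal /n/ → [ẽ]
/e/ after nasal /n/ → [ẽ]
/i/ after nasal /n/ → [ĩ]
3 segments change.

3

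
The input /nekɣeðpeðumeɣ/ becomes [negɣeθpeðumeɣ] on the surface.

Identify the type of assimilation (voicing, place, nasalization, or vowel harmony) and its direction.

/k/→[g] /ð/→[θ].
Each target copies a feature from the following segment, so the direction is regressive.

voicing assimilation, regressive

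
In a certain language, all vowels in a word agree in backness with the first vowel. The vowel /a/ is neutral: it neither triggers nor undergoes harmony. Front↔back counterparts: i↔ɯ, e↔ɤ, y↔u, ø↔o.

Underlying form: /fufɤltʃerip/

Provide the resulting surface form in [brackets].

[fufɤltʃɤrɯp]

/e/ harmonizes with /u/ ([+back]) → [ɤ]
/i/ harmonizes with /u/ ([+back]) → [ɯ]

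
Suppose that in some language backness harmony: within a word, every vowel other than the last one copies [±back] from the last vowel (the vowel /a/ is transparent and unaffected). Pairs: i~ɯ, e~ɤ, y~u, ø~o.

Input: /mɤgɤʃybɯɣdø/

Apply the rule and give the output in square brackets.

[megeʃybiɣdø]

/ɤ/ harmonizes with /ø/ ([-back]) → [e]
/ɤ/ harmonizes with /ø/ ([-back]) → [e]
/ɯ/ harmonizes with /ø/ ([-back]) → [i]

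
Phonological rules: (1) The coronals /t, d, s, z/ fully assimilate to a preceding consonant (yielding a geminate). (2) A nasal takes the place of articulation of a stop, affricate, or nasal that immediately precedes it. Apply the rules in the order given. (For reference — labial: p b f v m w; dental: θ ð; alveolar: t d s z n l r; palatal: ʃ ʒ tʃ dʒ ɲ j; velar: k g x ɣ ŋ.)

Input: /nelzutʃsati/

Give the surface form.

Rule 1: /z/ after /l/ → [l] (total assimilation)
Rule 1: /s/ after /tʃ/ → [tʃ] (total assimilation)
After rule 1: nellutʃtʃati
Rule 2: no segment meets the rule's conditions; no change.

[nellutʃtʃati]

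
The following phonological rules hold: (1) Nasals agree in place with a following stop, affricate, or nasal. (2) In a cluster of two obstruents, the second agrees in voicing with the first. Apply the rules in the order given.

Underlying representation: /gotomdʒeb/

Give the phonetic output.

Rule 1: /m/ before /dʒ/ (palatal) → [ɲ]
After rule 1: gotoɲdʒeb
Rule 2: no segment meets the rule's conditions; no change.

[gotoɲdʒeb]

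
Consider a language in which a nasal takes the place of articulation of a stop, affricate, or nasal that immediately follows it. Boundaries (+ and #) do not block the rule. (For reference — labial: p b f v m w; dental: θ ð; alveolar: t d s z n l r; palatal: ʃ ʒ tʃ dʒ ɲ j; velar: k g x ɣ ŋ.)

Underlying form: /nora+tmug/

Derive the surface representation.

no segment meets the rule's conditions; no change.

[nora+tmug]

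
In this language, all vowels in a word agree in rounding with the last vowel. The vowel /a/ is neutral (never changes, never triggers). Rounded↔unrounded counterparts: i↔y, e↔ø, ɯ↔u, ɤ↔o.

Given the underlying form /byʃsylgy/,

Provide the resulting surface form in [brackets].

no segment meets the rule's conditions; no change.

[byʃsylgy]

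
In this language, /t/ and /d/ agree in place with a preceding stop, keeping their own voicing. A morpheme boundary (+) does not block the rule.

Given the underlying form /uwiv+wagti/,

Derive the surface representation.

/t/ after /g/ (velar) → [k]

[uwiv+wagki]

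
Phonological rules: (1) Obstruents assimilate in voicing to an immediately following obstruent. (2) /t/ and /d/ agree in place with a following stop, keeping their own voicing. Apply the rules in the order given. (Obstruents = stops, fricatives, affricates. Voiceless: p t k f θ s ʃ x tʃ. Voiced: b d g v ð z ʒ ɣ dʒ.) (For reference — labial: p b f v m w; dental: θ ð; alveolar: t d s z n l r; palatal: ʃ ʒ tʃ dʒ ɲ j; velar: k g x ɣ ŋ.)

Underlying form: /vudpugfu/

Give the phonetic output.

[vuppukfu]

Rule 1: /d/ before /p/ (voiceless) → [t]
Rule 1: /g/ before /f/ (voiceless) → [k]
After rule 1: vutpukfu
Rule 2: /t/ before /p/ (labial) → [p]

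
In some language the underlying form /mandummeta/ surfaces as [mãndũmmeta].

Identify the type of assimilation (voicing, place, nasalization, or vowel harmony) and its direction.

nasalization, regressive

/a/→[ã] /u/→[ũ].
Each target copies a feature from the following segment, so the direction is regressive.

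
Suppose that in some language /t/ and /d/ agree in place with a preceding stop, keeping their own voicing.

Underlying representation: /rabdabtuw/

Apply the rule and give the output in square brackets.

[rabbabpuw]

/d/ after /b/ (labial) → [b]
/t/ after /b/ (labial) → [p]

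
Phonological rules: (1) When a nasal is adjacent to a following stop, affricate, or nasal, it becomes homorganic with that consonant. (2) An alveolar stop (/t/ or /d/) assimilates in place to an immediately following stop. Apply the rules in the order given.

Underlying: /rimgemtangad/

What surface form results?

Rule 1: /m/ before /g/ (velar) → [ŋ]
Rule 1: /m/ before /t/ (alveolar) → [n]
Rule 1: /n/ before /g/ (velar) → [ŋ]
After rule 1: riŋgentaŋgad
Rule 2: no segment meets the rule's conditions; no change.

[riŋgentaŋgad]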